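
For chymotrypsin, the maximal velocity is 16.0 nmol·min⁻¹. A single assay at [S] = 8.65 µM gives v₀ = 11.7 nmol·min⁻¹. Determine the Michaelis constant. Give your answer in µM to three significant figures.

From v = Vmax[S]/(Km+[S]), Km = [S](Vmax − v)/v.
Km = 8.65 × (16.0 − 11.7) / 11.7 = 37.20/11.7 = 3.18 µM.

3.18 µM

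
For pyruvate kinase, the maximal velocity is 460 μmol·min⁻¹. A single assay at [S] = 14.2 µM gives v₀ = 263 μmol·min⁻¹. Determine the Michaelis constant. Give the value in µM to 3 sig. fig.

From v = Vmax[S]/(Km+[S]), Km = [S](Vmax − v)/v.
Km = 14.2 × (460 − 263) / 263 = 2797/263 = 10.6 µM.

10.6 µM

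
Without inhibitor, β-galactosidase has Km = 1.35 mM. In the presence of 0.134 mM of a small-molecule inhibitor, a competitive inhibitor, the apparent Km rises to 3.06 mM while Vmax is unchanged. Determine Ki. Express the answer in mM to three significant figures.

Competitive: Km,app = α·Km with α = 1 + [I]/Ki.
α = Km,app/Km = 3.06/1.35 = 2.267.
Ki = [I]/(α − 1) = 0.134/1.267 = 0.106 mM.

0.106 mM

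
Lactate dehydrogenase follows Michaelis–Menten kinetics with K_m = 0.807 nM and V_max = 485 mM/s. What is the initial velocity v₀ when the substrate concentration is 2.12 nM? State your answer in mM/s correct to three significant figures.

351 mM/s

v = Vmax·[S]/(Km + [S]) = 485 × 2.12 / (0.807 + 2.12)
  = 1028 / 2.927 = 351 mM/s.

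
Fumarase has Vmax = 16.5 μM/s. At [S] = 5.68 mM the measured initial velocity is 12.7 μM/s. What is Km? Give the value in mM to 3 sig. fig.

v/Vmax = 12.7/16.5 = 0.7697 = [S]/(Km+[S]).
So Km + [S] = [S]/0.7697 = 7.380 mM, giving Km = 7.380 − 5.68 = 1.70 mM.

1.70 mM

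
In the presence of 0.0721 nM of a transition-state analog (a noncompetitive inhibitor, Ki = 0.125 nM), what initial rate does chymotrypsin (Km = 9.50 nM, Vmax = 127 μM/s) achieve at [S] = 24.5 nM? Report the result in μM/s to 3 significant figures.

α = 1 + [I]/Ki = 1 + 0.0721/0.125 = 1.577.
For a noncompetitive inhibitor, Vmax is reduced to Vmax/α while Km is unchanged: Km,app = 9.50 nM, Vmax,app = 80.5 μM/s.
v = Vmax,app·[S]/(Km,app + [S]) = 80.5 × 24.5/(9.50 + 24.5) = 58.0 μM/s.

58.0 μM/s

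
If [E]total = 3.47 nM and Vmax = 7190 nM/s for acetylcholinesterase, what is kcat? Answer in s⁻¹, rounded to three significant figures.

2070 s⁻¹

kcat = Vmax/[E]total = 7190 nM/s / 3.47 nM = 2070 s⁻¹.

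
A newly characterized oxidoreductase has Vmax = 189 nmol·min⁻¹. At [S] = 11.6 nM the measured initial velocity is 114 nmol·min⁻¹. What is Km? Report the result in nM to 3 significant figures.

From v = Vmax[S]/(Km+[S]), Km = [S](Vmax − v)/v.
Km = 11.6 × (189 − 114) / 114 = 870.0/114 = 7.63 nM.

7.63 nM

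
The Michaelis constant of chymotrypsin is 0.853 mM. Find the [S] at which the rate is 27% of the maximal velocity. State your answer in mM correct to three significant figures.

0.315 mM

v/Vmax = [S]/(Km+[S]) = 0.27, so [S] = Km·0.27/(1 − 0.27) = 0.853 × 0.3699.
[S] = 0.315 mM.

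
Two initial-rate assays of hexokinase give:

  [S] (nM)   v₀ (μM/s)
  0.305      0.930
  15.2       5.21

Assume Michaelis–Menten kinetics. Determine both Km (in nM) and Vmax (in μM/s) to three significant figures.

In reciprocal form, 1/v = (Km/Vmax)·(1/[S]) + 1/Vmax. The two points give (1/[S], 1/v) = (3.279, 1.075) and (0.06579, 0.1919).
Slope = (1.075 − 0.1919)/(3.279 − 0.06579) = 0.2749; intercept = 1.075 − 0.2749×3.279 = 0.1739.
Vmax = 1/intercept = 5.75 μM/s; Km = slope × Vmax = 0.2749 × 5.75 = 1.58 nM.

Km = 1.58 nM; Vmax = 5.75 μM/s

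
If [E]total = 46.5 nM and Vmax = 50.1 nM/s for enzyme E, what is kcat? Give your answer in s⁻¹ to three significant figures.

1.08 s⁻¹

kcat = Vmax/[E]total = 50.1 nM/s / 46.5 nM = 1.08 s⁻¹.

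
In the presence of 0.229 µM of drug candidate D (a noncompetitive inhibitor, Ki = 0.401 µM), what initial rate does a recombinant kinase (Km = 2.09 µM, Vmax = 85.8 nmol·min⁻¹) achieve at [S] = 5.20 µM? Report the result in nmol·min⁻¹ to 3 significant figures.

With α = 1 + [I]/Ki = 1 + 0.229/0.401 = 1.571, the noncompetitive rate law is v = (Vmax/α)·[S] / (Km + [S]).
v = (85.8/1.571)×5.20 / (2.09 + 5.20) = 284.0/7.290 = 39.0 nmol·min⁻¹.

39.0 nmol·min⁻¹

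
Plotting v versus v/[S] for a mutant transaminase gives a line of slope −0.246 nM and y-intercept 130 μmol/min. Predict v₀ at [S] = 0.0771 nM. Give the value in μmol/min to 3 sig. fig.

31.0 μmol/min

In the Eadie–Hofstee form v = Vmax − Km·(v/[S]), the slope is −Km and the intercept is Vmax, so Km = 0.246 nM and Vmax = 130 μmol/min.
v = 130 × 0.0771/(0.246 + 0.0771) = 31.0 μmol/min.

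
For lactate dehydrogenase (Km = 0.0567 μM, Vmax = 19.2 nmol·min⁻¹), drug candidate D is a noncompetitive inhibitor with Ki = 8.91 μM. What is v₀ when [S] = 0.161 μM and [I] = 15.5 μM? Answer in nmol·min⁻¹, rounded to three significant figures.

With α = 1 + [I]/Ki = 1 + 15.5/8.91 = 2.740, the noncompetitive rate law is v = (Vmax/α)·[S] / (Km + [S]).
v = (19.2/2.740)×0.161 / (0.0567 + 0.161) = 1.128/0.2177 = 5.18 nmol·min⁻¹.

5.18 nmol·min⁻¹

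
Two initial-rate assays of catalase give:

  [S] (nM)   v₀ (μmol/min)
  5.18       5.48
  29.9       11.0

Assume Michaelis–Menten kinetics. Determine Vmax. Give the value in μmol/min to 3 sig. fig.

From v = Vmax[S]/(Km+[S]), each point gives Vmax = v(Km+[S])/[S].
Equating: 5.48(Km+5.18)/5.18 = 11.0(Km+29.9)/29.9.
1.058·Km + 5.48 = 0.3679·Km + 11.0, so (1.058 − 0.3679)·Km = 11.0 − 5.48.
Km = 5.520/0.6900 = 8.00 nM; then Vmax = 5.48(8.00+5.18)/5.18 = 13.9 μmol/min.

13.9 μmol/min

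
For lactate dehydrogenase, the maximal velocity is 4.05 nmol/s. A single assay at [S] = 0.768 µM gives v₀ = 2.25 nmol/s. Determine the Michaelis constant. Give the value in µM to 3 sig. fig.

0.614 µM

From v = Vmax[S]/(Km+[S]), Km = [S](Vmax − v)/v.
Km = 0.768 × (4.05 − 2.25) / 2.25 = 1.382/2.25 = 0.614 µM.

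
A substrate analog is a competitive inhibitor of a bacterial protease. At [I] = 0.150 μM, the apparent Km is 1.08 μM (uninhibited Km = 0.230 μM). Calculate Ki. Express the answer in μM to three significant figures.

0.0406 μM

Competitive: Km,app = α·Km with α = 1 + [I]/Ki.
α = Km,app/Km = 1.08/0.230 = 4.696.
Ki = [I]/(α − 1) = 0.150/3.696 = 0.0406 μM.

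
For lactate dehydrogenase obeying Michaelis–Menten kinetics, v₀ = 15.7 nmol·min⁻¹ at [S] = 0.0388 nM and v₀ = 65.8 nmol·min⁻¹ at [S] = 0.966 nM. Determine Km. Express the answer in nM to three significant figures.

From v = Vmax[S]/(Km+[S]), each point gives Vmax = v(Km+[S])/[S].
Equating: 15.7(Km+0.0388)/0.0388 = 65.8(Km+0.966)/0.966.
404.6·Km + 15.7 = 68.12·Km + 65.8, so (404.6 − 68.12)·Km = 65.8 − 15.7.
Km = 50.10/336.5 = 0.149 nM; then Vmax = 15.7(0.149+0.0388)/0.0388 = 75.9 nmol·min⁻¹.

0.149 nM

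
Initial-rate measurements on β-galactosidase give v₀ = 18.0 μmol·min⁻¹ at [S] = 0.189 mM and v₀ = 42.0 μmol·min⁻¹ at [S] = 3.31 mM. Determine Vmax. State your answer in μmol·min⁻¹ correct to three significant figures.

45.7 μmol·min⁻¹

In reciprocal form, 1/v = (Km/Vmax)·(1/[S]) + 1/Vmax. The two points give (1/[S], 1/v) = (5.291, 0.05556) and (0.3021, 0.02381).
Slope = (0.05556 − 0.02381)/(5.291 − 0.3021) = 0.006363; intercept = 0.05556 − 0.006363×5.291 = 0.02189.
Vmax = 1/intercept = 45.7 μmol·min⁻¹; Km = slope × Vmax = 0.006363 × 45.7 = 0.291 mM.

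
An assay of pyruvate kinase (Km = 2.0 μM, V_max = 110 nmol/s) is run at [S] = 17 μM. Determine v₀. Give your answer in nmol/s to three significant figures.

98.4 nmol/s

v = Vmax·[S]/(Km + [S]) = 110 × 17 / (2.0 + 17)
  = 1870 / 19.00 = 98.4 nmol/s.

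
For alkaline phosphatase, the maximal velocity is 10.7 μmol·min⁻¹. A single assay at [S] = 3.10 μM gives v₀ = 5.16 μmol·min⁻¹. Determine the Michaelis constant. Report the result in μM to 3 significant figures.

From v = Vmax[S]/(Km+[S]), Km = [S](Vmax − v)/v.
Km = 3.10 × (10.7 − 5.16) / 5.16 = 17.17/5.16 = 3.33 μM.

3.33 μM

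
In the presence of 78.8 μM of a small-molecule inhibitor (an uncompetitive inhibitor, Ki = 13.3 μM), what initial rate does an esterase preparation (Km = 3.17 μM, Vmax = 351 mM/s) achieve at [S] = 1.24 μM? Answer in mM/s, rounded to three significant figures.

37.0 mM/s

With α = 1 + [I]/Ki = 1 + 78.8/13.3 = 6.925, the uncompetitive rate law is v = (Vmax/α)·[S] / (Km/α + [S]).
v = (351/6.925)×1.24 / (3.17/6.925 + 1.24) = 62.85/1.698 = 37.0 mM/s.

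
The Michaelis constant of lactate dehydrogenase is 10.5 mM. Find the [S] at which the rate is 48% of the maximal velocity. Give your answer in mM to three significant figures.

v/Vmax = [S]/(Km+[S]) = 0.48, so [S] = Km·0.48/(1 − 0.48) = 10.5 × 0.9231.
[S] = 9.69 mM.

9.69 mM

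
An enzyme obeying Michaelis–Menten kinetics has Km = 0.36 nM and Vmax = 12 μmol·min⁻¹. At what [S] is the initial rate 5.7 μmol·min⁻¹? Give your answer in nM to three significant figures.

0.326 nM

The required fractional saturation is v/Vmax = 5.7/12 = 0.4750.
Then [S]/(Km+[S]) = 0.4750 ⇒ [S] = 0.36 × 0.4750/(1 − 0.4750) = 0.326 nM.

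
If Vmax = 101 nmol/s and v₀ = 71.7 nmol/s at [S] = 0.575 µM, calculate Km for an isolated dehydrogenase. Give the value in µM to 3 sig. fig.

0.235 µM

v/Vmax = 71.7/101 = 0.7099 = [S]/(Km+[S]).
So Km + [S] = [S]/0.7099 = 0.8100 µM, giving Km = 0.8100 − 0.575 = 0.235 µM.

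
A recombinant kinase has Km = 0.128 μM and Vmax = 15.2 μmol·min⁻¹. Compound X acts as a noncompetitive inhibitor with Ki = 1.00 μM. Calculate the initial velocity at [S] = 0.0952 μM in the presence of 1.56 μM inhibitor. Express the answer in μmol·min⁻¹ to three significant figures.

2.53 μmol·min⁻¹

With α = 1 + [I]/Ki = 1 + 1.56/1.00 = 2.560, the noncompetitive rate law is v = (Vmax/α)·[S] / (Km + [S]).
v = (15.2/2.560)×0.0952 / (0.128 + 0.0952) = 0.5652/0.2232 = 2.53 μmol·min⁻¹.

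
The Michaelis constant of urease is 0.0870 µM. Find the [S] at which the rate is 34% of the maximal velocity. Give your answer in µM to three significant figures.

v/Vmax = [S]/(Km+[S]) = 0.34, so [S] = Km·0.34/(1 − 0.34) = 0.0870 × 0.5152.
[S] = 0.0448 µM.

0.0448 µM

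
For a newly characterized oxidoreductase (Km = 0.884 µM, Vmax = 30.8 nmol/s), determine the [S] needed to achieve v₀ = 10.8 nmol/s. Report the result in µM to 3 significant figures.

The required fractional saturation is v/Vmax = 10.8/30.8 = 0.3506.
Then [S]/(Km+[S]) = 0.3506 ⇒ [S] = 0.884 × 0.3506/(1 − 0.3506) = 0.477 µM.

0.477 µM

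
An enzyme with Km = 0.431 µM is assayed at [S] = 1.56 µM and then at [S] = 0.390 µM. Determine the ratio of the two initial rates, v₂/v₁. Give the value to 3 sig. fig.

0.606

Since Vmax cancels, v₂/v₁ = [S]₂(Km+[S]₁) / [S]₁(Km+[S]₂).
= 0.390×(0.431+1.56) / (1.56×(0.431+0.390)) = 0.7765/1.281 = 0.606.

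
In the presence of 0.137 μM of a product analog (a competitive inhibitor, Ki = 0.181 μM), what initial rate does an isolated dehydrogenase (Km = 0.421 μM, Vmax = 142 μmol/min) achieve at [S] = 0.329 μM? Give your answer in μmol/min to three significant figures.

With α = 1 + [I]/Ki = 1 + 0.137/0.181 = 1.757, the competitive rate law is v = Vmax[S] / (αKm + [S]).
v = 142×0.329 / (1.757×0.421 + 0.329) = 46.72/1.069 = 43.7 μmol/min.

43.7 μmol/min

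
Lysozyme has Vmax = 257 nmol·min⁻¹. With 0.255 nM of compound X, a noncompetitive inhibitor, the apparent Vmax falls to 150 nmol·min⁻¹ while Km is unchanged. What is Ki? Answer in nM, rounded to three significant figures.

0.357 nM

Noncompetitive: Vmax,app = Vmax/α with α = 1 + [I]/Ki.
α = Vmax/Vmax,app = 257/150 = 1.713.
Ki = [I]/(α − 1) = 0.255/0.7133 = 0.357 nM.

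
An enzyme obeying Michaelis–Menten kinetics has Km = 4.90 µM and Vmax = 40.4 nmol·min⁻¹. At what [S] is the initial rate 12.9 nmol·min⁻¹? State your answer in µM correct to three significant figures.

Rearranging v = Vmax[S]/(Km+[S]) gives [S] = Km·v/(Vmax − v).
[S] = 4.90 × 12.9 / (40.4 − 12.9) = 63.21/27.50 = 2.30 µM.

2.30 µM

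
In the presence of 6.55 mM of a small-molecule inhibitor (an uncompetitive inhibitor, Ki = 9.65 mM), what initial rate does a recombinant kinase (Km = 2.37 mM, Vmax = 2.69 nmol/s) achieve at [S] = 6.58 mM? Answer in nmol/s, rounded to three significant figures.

1.32 nmol/s

α = 1 + [I]/Ki = 1 + 6.55/9.65 = 1.679.
For an uncompetitive inhibitor, both parameters are divided by α, giving Vmax/α and Km/α: Km,app = 1.41 mM, Vmax,app = 1.60 nmol/s.
v = Vmax,app·[S]/(Km,app + [S]) = 1.60 × 6.58/(1.41 + 6.58) = 1.32 nmol/s.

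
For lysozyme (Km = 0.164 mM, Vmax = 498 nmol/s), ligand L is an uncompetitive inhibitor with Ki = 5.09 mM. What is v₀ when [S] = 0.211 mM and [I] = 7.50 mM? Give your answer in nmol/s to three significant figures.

153 nmol/s

α = 1 + [I]/Ki = 1 + 7.50/5.09 = 2.473.
For an uncompetitive inhibitor, both parameters are divided by α, giving Vmax/α and Km/α: Km,app = 0.0663 mM, Vmax,app = 201 nmol/s.
v = Vmax,app·[S]/(Km,app + [S]) = 201 × 0.211/(0.0663 + 0.211) = 153 nmol/s.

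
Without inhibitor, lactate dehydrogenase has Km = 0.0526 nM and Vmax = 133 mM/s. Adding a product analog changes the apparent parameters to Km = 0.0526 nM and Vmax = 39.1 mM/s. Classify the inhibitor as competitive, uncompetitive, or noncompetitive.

Vmax decreases (133 → 39.1 mM/s) while Km is unchanged — pure noncompetitive inhibition.

noncompetitive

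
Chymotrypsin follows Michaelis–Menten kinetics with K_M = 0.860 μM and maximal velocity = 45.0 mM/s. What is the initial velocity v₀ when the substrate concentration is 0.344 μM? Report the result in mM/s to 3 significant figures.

12.9 mM/s

v = Vmax·[S]/(Km + [S]) = 45.0 × 0.344 / (0.860 + 0.344)
  = 15.48 / 1.204 = 12.9 mM/s.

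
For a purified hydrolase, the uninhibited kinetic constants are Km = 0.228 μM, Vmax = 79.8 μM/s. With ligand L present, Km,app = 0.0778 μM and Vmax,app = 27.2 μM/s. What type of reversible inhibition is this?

Both Km and Vmax decrease by the same factor (~2.93-fold) — characteristic of uncompetitive inhibition.

uncompetitive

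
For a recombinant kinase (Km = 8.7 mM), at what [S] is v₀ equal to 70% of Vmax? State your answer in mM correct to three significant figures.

20.3 mM

v/Vmax = [S]/(Km+[S]) = 0.7, so [S] = Km·0.7/(1 − 0.7) = 8.7 × 2.333.
[S] = 20.3 mM.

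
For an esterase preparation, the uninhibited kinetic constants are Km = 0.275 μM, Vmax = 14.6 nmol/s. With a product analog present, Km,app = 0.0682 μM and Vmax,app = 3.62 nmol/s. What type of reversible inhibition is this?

Both Km and Vmax decrease by the same factor (~4.03-fold) — characteristic of uncompetitive inhibition.

uncompetitive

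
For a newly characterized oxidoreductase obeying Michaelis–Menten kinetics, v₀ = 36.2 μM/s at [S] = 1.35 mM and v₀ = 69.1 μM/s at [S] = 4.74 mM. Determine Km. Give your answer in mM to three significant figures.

From v = Vmax[S]/(Km+[S]), each point gives Vmax = v(Km+[S])/[S].
Equating: 36.2(Km+1.35)/1.35 = 69.1(Km+4.74)/4.74.
26.81·Km + 36.2 = 14.58·Km + 69.1, so (26.81 − 14.58)·Km = 69.1 − 36.2.
Km = 32.90/12.24 = 2.69 mM; then Vmax = 36.2(2.69+1.35)/1.35 = 108 μM/s.

2.69 mM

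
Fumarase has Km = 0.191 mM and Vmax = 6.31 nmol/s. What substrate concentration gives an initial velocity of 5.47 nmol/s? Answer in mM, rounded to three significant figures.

The required fractional saturation is v/Vmax = 5.47/6.31 = 0.8669.
Then [S]/(Km+[S]) = 0.8669 ⇒ [S] = 0.191 × 0.8669/(1 − 0.8669) = 1.24 mM.

1.24 mM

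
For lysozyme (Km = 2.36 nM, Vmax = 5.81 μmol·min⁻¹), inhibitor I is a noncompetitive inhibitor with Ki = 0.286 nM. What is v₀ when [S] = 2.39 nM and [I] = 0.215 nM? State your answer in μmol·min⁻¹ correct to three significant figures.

1.67 μmol·min⁻¹

α = 1 + [I]/Ki = 1 + 0.215/0.286 = 1.752.
For a noncompetitive inhibitor, Vmax is reduced to Vmax/α while Km is unchanged: Km,app = 2.36 nM, Vmax,app = 3.32 μmol·min⁻¹.
v = Vmax,app·[S]/(Km,app + [S]) = 3.32 × 2.39/(2.36 + 2.39) = 1.67 μmol·min⁻¹.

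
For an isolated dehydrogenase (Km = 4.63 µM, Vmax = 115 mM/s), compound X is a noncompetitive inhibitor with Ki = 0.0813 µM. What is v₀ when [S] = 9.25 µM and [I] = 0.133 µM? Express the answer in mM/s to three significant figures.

α = 1 + [I]/Ki = 1 + 0.133/0.0813 = 2.636.
For a noncompetitive inhibitor, Vmax is reduced to Vmax/α while Km is unchanged: Km,app = 4.63 µM, Vmax,app = 43.6 mM/s.
v = Vmax,app·[S]/(Km,app + [S]) = 43.6 × 9.25/(4.63 + 9.25) = 29.1 mM/s.

29.1 mM/s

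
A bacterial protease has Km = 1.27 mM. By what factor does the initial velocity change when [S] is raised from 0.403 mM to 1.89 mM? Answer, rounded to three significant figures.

2.48

Since Vmax cancels, v₂/v₁ = [S]₂(Km+[S]₁) / [S]₁(Km+[S]₂).
= 1.89×(1.27+0.403) / (0.403×(1.27+1.89)) = 3.162/1.273 = 2.48.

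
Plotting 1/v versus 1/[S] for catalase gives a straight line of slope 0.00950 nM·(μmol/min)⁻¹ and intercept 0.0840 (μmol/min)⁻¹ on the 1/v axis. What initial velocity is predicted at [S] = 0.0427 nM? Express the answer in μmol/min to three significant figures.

The y-intercept is 1/Vmax, so Vmax = 1/0.0840 = 11.9 μmol/min.
The slope is Km/Vmax, so Km = 0.00950 × 11.9 = 0.113 nM.
Then v = 11.9 × 0.0427/(0.113 + 0.0427) = 3.26 μmol/min.

3.26 μmol/min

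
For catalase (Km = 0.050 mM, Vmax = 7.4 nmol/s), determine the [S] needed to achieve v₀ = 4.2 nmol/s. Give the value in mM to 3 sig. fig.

0.0656 mM

The required fractional saturation is v/Vmax = 4.2/7.4 = 0.5676.
Then [S]/(Km+[S]) = 0.5676 ⇒ [S] = 0.050 × 0.5676/(1 − 0.5676) = 0.0656 mM.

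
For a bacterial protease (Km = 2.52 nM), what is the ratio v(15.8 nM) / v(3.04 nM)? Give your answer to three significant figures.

1.58

Since Vmax cancels, v₂/v₁ = [S]₂(Km+[S]₁) / [S]₁(Km+[S]₂).
= 15.8×(2.52+3.04) / (3.04×(2.52+15.8)) = 87.85/55.69 = 1.58.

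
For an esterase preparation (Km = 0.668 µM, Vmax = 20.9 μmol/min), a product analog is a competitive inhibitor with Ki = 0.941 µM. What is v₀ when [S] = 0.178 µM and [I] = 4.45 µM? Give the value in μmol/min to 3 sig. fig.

α = 1 + [I]/Ki = 1 + 4.45/0.941 = 5.729.
For a competitive inhibitor, Vmax is unchanged and the apparent Km becomes α·Km: Km,app = 3.83 µM, Vmax,app = 20.9 μmol/min.
v = Vmax,app·[S]/(Km,app + [S]) = 20.9 × 0.178/(3.83 + 0.178) = 0.929 μmol/min.

0.929 μmol/min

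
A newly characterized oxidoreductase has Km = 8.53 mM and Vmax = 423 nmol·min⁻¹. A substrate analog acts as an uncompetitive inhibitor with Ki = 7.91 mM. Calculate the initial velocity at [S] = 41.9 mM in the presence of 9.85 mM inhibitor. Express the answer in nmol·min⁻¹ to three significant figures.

With α = 1 + [I]/Ki = 1 + 9.85/7.91 = 2.245, the uncompetitive rate law is v = (Vmax/α)·[S] / (Km/α + [S]).
v = (423/2.245)×41.9 / (8.53/2.245 + 41.9) = 7894/45.70 = 173 nmol·min⁻¹.

173 nmol·min⁻¹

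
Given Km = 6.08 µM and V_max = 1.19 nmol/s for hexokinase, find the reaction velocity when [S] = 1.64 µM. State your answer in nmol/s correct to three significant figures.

0.253 nmol/s

v = Vmax·[S]/(Km + [S]) = 1.19 × 1.64 / (6.08 + 1.64)
  = 1.952 / 7.720 = 0.253 nmol/s.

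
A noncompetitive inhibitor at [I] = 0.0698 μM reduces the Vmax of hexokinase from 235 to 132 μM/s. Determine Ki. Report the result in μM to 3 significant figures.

0.0895 μM

Noncompetitive: Vmax,app = Vmax/α with α = 1 + [I]/Ki.
α = Vmax/Vmax,app = 235/132 = 1.780.
Since α = 1 + [I]/Ki, [I]/Ki = 1.780 − 1 = 0.7803 and Ki = 0.0698/0.7803 = 0.0895 μM.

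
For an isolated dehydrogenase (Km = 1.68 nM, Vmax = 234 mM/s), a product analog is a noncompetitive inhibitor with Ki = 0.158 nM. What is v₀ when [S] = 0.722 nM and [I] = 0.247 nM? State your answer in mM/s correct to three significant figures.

27.4 mM/s

With α = 1 + [I]/Ki = 1 + 0.247/0.158 = 2.563, the noncompetitive rate law is v = (Vmax/α)·[S] / (Km + [S]).
v = (234/2.563)×0.722 / (1.68 + 0.722) = 65.91/2.402 = 27.4 mM/s.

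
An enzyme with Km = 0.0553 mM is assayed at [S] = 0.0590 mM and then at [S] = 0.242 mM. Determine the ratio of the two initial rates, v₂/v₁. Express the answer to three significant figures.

1.58

Since Vmax cancels, v₂/v₁ = [S]₂(Km+[S]₁) / [S]₁(Km+[S]₂).
= 0.242×(0.0553+0.0590) / (0.0590×(0.0553+0.242)) = 0.02766/0.01754 = 1.58.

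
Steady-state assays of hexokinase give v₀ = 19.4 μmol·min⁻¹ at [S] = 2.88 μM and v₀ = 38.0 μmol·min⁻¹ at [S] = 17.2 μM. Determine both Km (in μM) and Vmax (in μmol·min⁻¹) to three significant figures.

In reciprocal form, 1/v = (Km/Vmax)·(1/[S]) + 1/Vmax. The two points give (1/[S], 1/v) = (0.3472, 0.05155) and (0.05814, 0.02632).
Slope = (0.05155 − 0.02632)/(0.3472 − 0.05814) = 0.08728; intercept = 0.05155 − 0.08728×0.3472 = 0.02124.
Vmax = 1/intercept = 47.1 μmol·min⁻¹; Km = slope × Vmax = 0.08728 × 47.1 = 4.11 μM.

Km = 4.11 μM; Vmax = 47.1 μmol·min⁻¹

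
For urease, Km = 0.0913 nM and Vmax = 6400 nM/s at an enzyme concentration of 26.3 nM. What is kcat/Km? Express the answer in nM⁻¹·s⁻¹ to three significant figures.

kcat = Vmax/[E]total = 6400/26.3 = 243 s⁻¹.
kcat/Km = 243/0.0913 = 2670 nM⁻¹·s⁻¹.

2670 nM⁻¹·s⁻¹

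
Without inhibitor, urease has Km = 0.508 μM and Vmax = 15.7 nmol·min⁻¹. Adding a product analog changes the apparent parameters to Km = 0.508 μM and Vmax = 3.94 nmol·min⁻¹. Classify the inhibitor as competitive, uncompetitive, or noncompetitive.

noncompetitive

Vmax decreases (15.7 → 3.94 nmol·min⁻¹) while Km is unchanged — pure noncompetitive inhibition.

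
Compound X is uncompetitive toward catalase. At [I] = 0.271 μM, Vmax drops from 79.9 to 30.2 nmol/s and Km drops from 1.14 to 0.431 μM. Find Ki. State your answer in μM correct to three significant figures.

0.165 μM

Uncompetitive: Vmax,app = Vmax/α (and Km,app = Km/α) with α = 1 + [I]/Ki.
α = Vmax/Vmax,app = 79.9/30.2 = 2.646.
Ki = [I]/(α − 1) = 0.271/1.646 = 0.165 μM.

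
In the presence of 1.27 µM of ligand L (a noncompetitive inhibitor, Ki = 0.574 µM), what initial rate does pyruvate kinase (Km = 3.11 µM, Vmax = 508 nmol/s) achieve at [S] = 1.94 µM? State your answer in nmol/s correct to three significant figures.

With α = 1 + [I]/Ki = 1 + 1.27/0.574 = 3.213, the noncompetitive rate law is v = (Vmax/α)·[S] / (Km + [S]).
v = (508/3.213)×1.94 / (3.11 + 1.94) = 306.8/5.050 = 60.7 nmol/s.

60.7 nmol/s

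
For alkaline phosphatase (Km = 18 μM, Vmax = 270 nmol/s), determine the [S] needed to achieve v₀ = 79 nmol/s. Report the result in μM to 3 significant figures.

7.45 μM

Rearranging v = Vmax[S]/(Km+[S]) gives [S] = Km·v/(Vmax − v).
[S] = 18 × 79 / (270 − 79) = 1422/191.0 = 7.45 μM.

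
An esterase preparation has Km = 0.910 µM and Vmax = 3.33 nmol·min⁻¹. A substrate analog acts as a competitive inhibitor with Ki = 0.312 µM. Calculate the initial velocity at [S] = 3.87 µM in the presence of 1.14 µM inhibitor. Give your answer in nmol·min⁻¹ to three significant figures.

1.59 nmol·min⁻¹

α = 1 + [I]/Ki = 1 + 1.14/0.312 = 4.654.
For a competitive inhibitor, Vmax is unchanged and the apparent Km becomes α·Km: Km,app = 4.23 µM, Vmax,app = 3.33 nmol·min⁻¹.
v = Vmax,app·[S]/(Km,app + [S]) = 3.33 × 3.87/(4.23 + 3.87) = 1.59 nmol·min⁻¹.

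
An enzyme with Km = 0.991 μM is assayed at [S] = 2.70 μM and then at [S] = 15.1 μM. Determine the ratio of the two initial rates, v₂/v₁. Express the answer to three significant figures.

1.28

Since Vmax cancels, v₂/v₁ = [S]₂(Km+[S]₁) / [S]₁(Km+[S]₂).
= 15.1×(0.991+2.70) / (2.70×(0.991+15.1)) = 55.73/43.45 = 1.28.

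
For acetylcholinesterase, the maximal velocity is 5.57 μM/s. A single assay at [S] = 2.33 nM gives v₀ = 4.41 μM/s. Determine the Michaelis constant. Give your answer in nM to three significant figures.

From v = Vmax[S]/(Km+[S]), Km = [S](Vmax − v)/v.
Km = 2.33 × (5.57 − 4.41) / 4.41 = 2.703/4.41 = 0.613 nM.

0.613 nM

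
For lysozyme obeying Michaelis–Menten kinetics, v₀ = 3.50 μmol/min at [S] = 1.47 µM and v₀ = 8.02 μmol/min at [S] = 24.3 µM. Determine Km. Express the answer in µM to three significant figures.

2.20 µM

From v = Vmax[S]/(Km+[S]), each point gives Vmax = v(Km+[S])/[S].
Equating: 3.50(Km+1.47)/1.47 = 8.02(Km+24.3)/24.3.
2.381·Km + 3.50 = 0.3300·Km + 8.02, so (2.381 − 0.3300)·Km = 8.02 − 3.50.
Km = 4.520/2.051 = 2.20 µM; then Vmax = 3.50(2.20+1.47)/1.47 = 8.75 μmol/min.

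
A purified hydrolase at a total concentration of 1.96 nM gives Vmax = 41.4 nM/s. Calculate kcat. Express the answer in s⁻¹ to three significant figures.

kcat = Vmax/[E]total = 41.4 nM/s / 1.96 nM = 21.1 s⁻¹.

21.1 s⁻¹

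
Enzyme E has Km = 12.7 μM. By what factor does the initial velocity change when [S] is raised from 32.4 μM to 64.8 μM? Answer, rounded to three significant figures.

The fractional saturations are [S]/(Km+[S]) = 32.4/45.10 = 0.7184 and 64.8/77.50 = 0.8361.
v₂/v₁ is just their ratio: 0.8361/0.7184 = 1.16.

1.16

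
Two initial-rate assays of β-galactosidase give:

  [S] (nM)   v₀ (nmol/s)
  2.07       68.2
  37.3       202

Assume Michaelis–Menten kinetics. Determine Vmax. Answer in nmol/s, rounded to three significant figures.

228 nmol/s

From v = Vmax[S]/(Km+[S]), each point gives Vmax = v(Km+[S])/[S].
Equating: 68.2(Km+2.07)/2.07 = 202(Km+37.3)/37.3.
32.95·Km + 68.2 = 5.416·Km + 202, so (32.95 − 5.416)·Km = 202 − 68.2.
Km = 133.8/27.53 = 4.86 nM; then Vmax = 68.2(4.86+2.07)/2.07 = 228 nmol/s.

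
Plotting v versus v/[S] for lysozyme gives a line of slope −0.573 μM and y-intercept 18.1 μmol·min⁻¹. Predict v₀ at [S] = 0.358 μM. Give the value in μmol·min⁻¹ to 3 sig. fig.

6.96 μmol·min⁻¹

In the Eadie–Hofstee form v = Vmax − Km·(v/[S]), the slope is −Km and the intercept is Vmax, so Km = 0.573 μM and Vmax = 18.1 μmol·min⁻¹.
v = 18.1 × 0.358/(0.573 + 0.358) = 6.96 μmol·min⁻¹.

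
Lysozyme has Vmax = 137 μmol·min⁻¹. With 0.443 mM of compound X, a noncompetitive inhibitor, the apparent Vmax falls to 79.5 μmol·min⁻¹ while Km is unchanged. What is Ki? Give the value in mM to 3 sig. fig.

Noncompetitive: Vmax,app = Vmax/α with α = 1 + [I]/Ki.
α = Vmax/Vmax,app = 137/79.5 = 1.723.
Since α = 1 + [I]/Ki, [I]/Ki = 1.723 − 1 = 0.7233 and Ki = 0.443/0.7233 = 0.612 mM.

0.612 mM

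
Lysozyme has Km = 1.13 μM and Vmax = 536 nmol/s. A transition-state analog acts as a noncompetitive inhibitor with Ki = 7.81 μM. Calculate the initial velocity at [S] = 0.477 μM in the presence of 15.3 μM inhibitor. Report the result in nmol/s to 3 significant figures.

α = 1 + [I]/Ki = 1 + 15.3/7.81 = 2.959.
For a noncompetitive inhibitor, Vmax is reduced to Vmax/α while Km is unchanged: Km,app = 1.13 μM, Vmax,app = 181 nmol/s.
v = Vmax,app·[S]/(Km,app + [S]) = 181 × 0.477/(1.13 + 0.477) = 53.8 nmol/s.

53.8 nmol/s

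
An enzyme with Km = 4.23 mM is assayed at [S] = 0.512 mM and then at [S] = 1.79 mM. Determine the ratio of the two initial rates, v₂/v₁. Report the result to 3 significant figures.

2.75

The fractional saturations are [S]/(Km+[S]) = 0.512/4.742 = 0.1080 and 1.79/6.020 = 0.2973.
v₂/v₁ is just their ratio: 0.2973/0.1080 = 2.75.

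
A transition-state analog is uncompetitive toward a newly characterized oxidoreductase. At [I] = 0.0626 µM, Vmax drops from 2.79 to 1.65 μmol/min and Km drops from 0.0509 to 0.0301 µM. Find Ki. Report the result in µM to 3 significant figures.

0.0906 µM

Uncompetitive: Vmax,app = Vmax/α (and Km,app = Km/α) with α = 1 + [I]/Ki.
α = Vmax/Vmax,app = 2.79/1.65 = 1.691.
Ki = [I]/(α − 1) = 0.0626/0.6909 = 0.0906 µM.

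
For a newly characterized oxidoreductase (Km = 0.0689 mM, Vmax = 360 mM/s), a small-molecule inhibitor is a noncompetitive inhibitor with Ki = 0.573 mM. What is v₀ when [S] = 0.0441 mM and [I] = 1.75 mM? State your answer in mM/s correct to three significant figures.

34.7 mM/s

α = 1 + [I]/Ki = 1 + 1.75/0.573 = 4.054.
For a noncompetitive inhibitor, Vmax is reduced to Vmax/α while Km is unchanged: Km,app = 0.0689 mM, Vmax,app = 88.8 mM/s.
v = Vmax,app·[S]/(Km,app + [S]) = 88.8 × 0.0441/(0.0689 + 0.0441) = 34.7 mM/s.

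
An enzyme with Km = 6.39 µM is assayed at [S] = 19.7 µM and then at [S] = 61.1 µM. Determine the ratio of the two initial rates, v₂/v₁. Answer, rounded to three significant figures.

1.20

Since Vmax cancels, v₂/v₁ = [S]₂(Km+[S]₁) / [S]₁(Km+[S]₂).
= 61.1×(6.39+19.7) / (19.7×(6.39+61.1)) = 1594/1330 = 1.20.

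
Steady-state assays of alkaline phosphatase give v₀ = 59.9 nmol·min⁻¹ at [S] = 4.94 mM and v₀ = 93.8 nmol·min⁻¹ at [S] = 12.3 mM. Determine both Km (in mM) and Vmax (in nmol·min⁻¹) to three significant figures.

Km = 7.53 mM; Vmax = 151 nmol·min⁻¹

From v = Vmax[S]/(Km+[S]), each point gives Vmax = v(Km+[S])/[S].
Equating: 59.9(Km+4.94)/4.94 = 93.8(Km+12.3)/12.3.
12.13·Km + 59.9 = 7.626·Km + 93.8, so (12.13 − 7.626)·Km = 93.8 − 59.9.
Km = 33.90/4.499 = 7.53 mM; then Vmax = 59.9(7.53+4.94)/4.94 = 151 nmol·min⁻¹.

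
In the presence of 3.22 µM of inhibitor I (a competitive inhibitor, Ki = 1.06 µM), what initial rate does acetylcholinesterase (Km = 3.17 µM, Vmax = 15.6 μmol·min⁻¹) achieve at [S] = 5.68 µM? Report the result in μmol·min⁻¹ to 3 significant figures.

α = 1 + [I]/Ki = 1 + 3.22/1.06 = 4.038.
For a competitive inhibitor, Vmax is unchanged and the apparent Km becomes α·Km: Km,app = 12.8 µM, Vmax,app = 15.6 μmol·min⁻¹.
v = Vmax,app·[S]/(Km,app + [S]) = 15.6 × 5.68/(12.8 + 5.68) = 4.79 μmol·min⁻¹.

4.79 μmol·min⁻¹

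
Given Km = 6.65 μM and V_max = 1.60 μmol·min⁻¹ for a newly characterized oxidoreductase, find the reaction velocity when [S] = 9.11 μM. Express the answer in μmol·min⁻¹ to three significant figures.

v = Vmax·[S]/(Km + [S]) = 1.60 × 9.11 / (6.65 + 9.11)
  = 14.58 / 15.76 = 0.925 μmol·min⁻¹.

0.925 μmol·min⁻¹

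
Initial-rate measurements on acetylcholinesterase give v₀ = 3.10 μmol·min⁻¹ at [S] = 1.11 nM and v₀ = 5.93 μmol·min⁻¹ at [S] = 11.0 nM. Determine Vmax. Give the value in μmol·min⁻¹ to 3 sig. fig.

In reciprocal form, 1/v = (Km/Vmax)·(1/[S]) + 1/Vmax. The two points give (1/[S], 1/v) = (0.9009, 0.3226) and (0.09091, 0.1686).
Slope = (0.3226 − 0.1686)/(0.9009 − 0.09091) = 0.1901; intercept = 0.3226 − 0.1901×0.9009 = 0.1514.
Vmax = 1/intercept = 6.61 μmol·min⁻¹; Km = slope × Vmax = 0.1901 × 6.61 = 1.26 nM.

6.61 μmol·min⁻¹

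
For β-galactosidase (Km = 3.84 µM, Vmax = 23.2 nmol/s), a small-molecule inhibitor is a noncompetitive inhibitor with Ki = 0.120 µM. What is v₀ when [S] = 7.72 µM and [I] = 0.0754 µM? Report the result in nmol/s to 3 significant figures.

9.51 nmol/s

With α = 1 + [I]/Ki = 1 + 0.0754/0.120 = 1.628, the noncompetitive rate law is v = (Vmax/α)·[S] / (Km + [S]).
v = (23.2/1.628)×7.72 / (3.84 + 7.72) = 110.0/11.56 = 9.51 nmol/s.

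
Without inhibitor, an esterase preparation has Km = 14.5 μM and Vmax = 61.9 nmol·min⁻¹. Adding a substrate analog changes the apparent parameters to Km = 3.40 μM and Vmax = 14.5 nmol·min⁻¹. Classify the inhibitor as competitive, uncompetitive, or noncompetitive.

Both Km and Vmax decrease by the same factor (~4.27-fold) — characteristic of uncompetitive inhibition.

uncompetitive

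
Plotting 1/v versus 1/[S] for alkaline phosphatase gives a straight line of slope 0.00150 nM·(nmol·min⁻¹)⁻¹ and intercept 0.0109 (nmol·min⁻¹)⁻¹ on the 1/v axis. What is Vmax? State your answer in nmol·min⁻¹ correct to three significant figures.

The y-intercept of a Lineweaver–Burk plot equals 1/Vmax, so Vmax = 1/0.0109 = 91.7 nmol·min⁻¹.

91.7 nmol·min⁻¹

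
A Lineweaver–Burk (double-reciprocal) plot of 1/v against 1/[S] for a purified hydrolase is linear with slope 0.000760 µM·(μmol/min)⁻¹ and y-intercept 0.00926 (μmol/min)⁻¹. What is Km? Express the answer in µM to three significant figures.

0.0821 µM

y-intercept = 1/Vmax ⇒ Vmax = 108 μmol/min; slope = Km/Vmax ⇒ Km = slope × Vmax.
Km = 0.000760 × 108 = 0.0821 µM.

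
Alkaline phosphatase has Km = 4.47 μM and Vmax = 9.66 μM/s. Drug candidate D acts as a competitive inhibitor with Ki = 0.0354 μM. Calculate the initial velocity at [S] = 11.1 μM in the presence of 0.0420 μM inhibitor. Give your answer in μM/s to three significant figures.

5.14 μM/s

With α = 1 + [I]/Ki = 1 + 0.0420/0.0354 = 2.186, the competitive rate law is v = Vmax[S] / (αKm + [S]).
v = 9.66×11.1 / (2.186×4.47 + 11.1) = 107.2/20.87 = 5.14 μM/s.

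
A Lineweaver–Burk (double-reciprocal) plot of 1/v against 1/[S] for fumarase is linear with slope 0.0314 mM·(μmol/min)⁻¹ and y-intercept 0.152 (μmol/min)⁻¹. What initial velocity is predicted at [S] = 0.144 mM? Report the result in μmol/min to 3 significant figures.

2.70 μmol/min

The y-intercept is 1/Vmax, so Vmax = 1/0.152 = 6.58 μmol/min.
The slope is Km/Vmax, so Km = 0.0314 × 6.58 = 0.207 mM.
Then v = 6.58 × 0.144/(0.207 + 0.144) = 2.70 μmol/min.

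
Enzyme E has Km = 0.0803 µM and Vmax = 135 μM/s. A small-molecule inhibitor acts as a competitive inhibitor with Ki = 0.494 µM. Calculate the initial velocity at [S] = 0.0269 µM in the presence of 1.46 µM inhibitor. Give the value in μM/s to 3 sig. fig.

10.5 μM/s

With α = 1 + [I]/Ki = 1 + 1.46/0.494 = 3.955, the competitive rate law is v = Vmax[S] / (αKm + [S]).
v = 135×0.0269 / (3.955×0.0803 + 0.0269) = 3.632/0.3445 = 10.5 μM/s.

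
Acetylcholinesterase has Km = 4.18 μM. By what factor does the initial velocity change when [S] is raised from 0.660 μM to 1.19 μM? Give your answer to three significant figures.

The fractional saturations are [S]/(Km+[S]) = 0.660/4.840 = 0.1364 and 1.19/5.370 = 0.2216.
v₂/v₁ is just their ratio: 0.2216/0.1364 = 1.63.

1.63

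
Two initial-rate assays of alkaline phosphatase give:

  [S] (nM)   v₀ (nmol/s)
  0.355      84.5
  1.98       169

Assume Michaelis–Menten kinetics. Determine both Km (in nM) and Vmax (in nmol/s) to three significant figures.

In reciprocal form, 1/v = (Km/Vmax)·(1/[S]) + 1/Vmax. The two points give (1/[S], 1/v) = (2.817, 0.01183) and (0.5051, 0.005917).
Slope = (0.01183 − 0.005917)/(2.817 − 0.5051) = 0.002559; intercept = 0.01183 − 0.002559×2.817 = 0.004624.
Vmax = 1/intercept = 216 nmol/s; Km = slope × Vmax = 0.002559 × 216 = 0.553 nM.

Km = 0.553 nM; Vmax = 216 nmol/s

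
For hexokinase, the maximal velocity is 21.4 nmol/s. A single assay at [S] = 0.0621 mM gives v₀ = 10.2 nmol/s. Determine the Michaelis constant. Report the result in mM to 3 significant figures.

0.0682 mM

v/Vmax = 10.2/21.4 = 0.4766 = [S]/(Km+[S]).
So Km + [S] = [S]/0.4766 = 0.1303 mM, giving Km = 0.1303 − 0.0621 = 0.0682 mM.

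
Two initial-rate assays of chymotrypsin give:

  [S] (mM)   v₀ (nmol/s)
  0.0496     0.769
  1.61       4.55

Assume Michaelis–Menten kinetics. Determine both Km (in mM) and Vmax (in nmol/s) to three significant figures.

In reciprocal form, 1/v = (Km/Vmax)·(1/[S]) + 1/Vmax. The two points give (1/[S], 1/v) = (20.16, 1.300) and (0.6211, 0.2198).
Slope = (1.300 − 0.2198)/(20.16 − 0.6211) = 0.05530; intercept = 1.300 − 0.05530×20.16 = 0.1854.
Vmax = 1/intercept = 5.39 nmol/s; Km = slope × Vmax = 0.05530 × 5.39 = 0.298 mM.

Km = 0.298 mM; Vmax = 5.39 nmol/s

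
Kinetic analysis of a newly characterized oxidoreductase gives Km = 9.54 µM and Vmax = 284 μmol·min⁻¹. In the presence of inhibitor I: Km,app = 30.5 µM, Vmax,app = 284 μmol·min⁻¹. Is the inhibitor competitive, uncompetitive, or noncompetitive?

competitive

Km increases (9.54 → 30.5 µM) while Vmax is unchanged — the hallmark of competitive inhibition.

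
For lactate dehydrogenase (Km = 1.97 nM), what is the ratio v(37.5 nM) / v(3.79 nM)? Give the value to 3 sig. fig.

Since Vmax cancels, v₂/v₁ = [S]₂(Km+[S]₁) / [S]₁(Km+[S]₂).
= 37.5×(1.97+3.79) / (3.79×(1.97+37.5)) = 216.0/149.6 = 1.44.

1.44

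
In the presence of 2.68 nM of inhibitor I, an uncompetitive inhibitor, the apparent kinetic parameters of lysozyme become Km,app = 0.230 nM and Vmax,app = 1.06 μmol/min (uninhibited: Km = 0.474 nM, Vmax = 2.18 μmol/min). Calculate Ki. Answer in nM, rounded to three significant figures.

Uncompetitive: Vmax,app = Vmax/α (and Km,app = Km/α) with α = 1 + [I]/Ki.
α = Vmax/Vmax,app = 2.18/1.06 = 2.057.
Since α = 1 + [I]/Ki, [I]/Ki = 2.057 − 1 = 1.057 and Ki = 2.68/1.057 = 2.54 nM.

2.54 nM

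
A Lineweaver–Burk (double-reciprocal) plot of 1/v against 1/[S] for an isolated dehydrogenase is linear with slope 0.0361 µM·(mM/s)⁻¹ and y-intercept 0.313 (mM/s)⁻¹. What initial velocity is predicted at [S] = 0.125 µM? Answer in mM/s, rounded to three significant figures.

1.66 mM/s

The y-intercept is 1/Vmax, so Vmax = 1/0.313 = 3.19 mM/s.
The slope is Km/Vmax, so Km = 0.0361 × 3.19 = 0.115 µM.
Then v = 3.19 × 0.125/(0.115 + 0.125) = 1.66 mM/s.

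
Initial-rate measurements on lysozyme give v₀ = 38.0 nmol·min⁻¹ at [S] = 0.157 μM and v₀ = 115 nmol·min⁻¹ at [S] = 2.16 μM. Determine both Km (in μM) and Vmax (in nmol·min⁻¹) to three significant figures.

Km = 0.408 μM; Vmax = 137 nmol·min⁻¹

From v = Vmax[S]/(Km+[S]), each point gives Vmax = v(Km+[S])/[S].
Equating: 38.0(Km+0.157)/0.157 = 115(Km+2.16)/2.16.
242.0·Km + 38.0 = 53.24·Km + 115, so (242.0 − 53.24)·Km = 115 − 38.0.
Km = 77.00/188.8 = 0.408 μM; then Vmax = 38.0(0.408+0.157)/0.157 = 137 nmol·min⁻¹.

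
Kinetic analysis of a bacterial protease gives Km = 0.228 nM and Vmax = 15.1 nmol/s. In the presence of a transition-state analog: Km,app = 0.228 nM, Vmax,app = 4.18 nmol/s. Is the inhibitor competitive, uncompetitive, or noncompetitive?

Vmax decreases (15.1 → 4.18 nmol/s) while Km is unchanged — pure noncompetitive inhibition.

noncompetitive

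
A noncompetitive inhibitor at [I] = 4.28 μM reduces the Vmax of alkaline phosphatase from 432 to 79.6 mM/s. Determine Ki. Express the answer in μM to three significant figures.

Noncompetitive: Vmax,app = Vmax/α with α = 1 + [I]/Ki.
α = Vmax/Vmax,app = 432/79.6 = 5.427.
Since α = 1 + [I]/Ki, [I]/Ki = 5.427 − 1 = 4.427 and Ki = 4.28/4.427 = 0.967 μM.

0.967 μM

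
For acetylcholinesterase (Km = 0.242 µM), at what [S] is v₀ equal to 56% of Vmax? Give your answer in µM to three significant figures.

0.308 µM

v/Vmax = [S]/(Km+[S]) = 0.56, so [S] = Km·0.56/(1 − 0.56) = 0.242 × 1.273.
[S] = 0.308 µM.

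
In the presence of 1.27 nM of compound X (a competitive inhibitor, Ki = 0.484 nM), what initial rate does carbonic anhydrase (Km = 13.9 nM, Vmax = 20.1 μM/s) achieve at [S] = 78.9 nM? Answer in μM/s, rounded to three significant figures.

12.3 μM/s

With α = 1 + [I]/Ki = 1 + 1.27/0.484 = 3.624, the competitive rate law is v = Vmax[S] / (αKm + [S]).
v = 20.1×78.9 / (3.624×13.9 + 78.9) = 1586/129.3 = 12.3 μM/s.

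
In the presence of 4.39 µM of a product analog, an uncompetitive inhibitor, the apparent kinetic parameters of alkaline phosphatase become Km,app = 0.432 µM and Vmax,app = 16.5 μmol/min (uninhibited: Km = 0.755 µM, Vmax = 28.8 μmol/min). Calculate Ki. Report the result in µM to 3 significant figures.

Uncompetitive: Vmax,app = Vmax/α (and Km,app = Km/α) with α = 1 + [I]/Ki.
α = Vmax/Vmax,app = 28.8/16.5 = 1.745.
Since α = 1 + [I]/Ki, [I]/Ki = 1.745 − 1 = 0.7455 and Ki = 4.39/0.7455 = 5.89 µM.

5.89 µM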